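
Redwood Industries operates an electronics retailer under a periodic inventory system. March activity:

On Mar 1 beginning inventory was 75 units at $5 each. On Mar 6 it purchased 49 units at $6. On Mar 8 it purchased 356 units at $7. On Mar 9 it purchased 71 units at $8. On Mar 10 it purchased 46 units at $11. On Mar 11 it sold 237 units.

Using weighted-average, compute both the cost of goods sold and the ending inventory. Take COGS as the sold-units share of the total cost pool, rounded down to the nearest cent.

COGS = $1,681.23; ending inventory = $2,553.77

Mar 11, sell 237: 237/597 × $4,235.00 → $1,681.23
Ending inventory (cost pool remaining) = $2,553.77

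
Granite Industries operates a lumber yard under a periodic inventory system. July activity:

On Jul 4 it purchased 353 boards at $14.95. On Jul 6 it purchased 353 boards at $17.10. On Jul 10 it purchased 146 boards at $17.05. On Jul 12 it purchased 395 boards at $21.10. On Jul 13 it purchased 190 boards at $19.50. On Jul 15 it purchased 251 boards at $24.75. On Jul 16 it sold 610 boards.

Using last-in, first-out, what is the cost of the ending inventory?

Ending inventory = $18,571.55

Jul 16, 610 sold [LIFO — newest first]: 251 @ $24.75 + 190 @ $19.50 + 169 @ $21.10 = $13,483.15
Ending inventory: 353 @ $14.95 + 353 @ $17.10 + 146 @ $17.05 + 226 @ $21.10 = $18,571.55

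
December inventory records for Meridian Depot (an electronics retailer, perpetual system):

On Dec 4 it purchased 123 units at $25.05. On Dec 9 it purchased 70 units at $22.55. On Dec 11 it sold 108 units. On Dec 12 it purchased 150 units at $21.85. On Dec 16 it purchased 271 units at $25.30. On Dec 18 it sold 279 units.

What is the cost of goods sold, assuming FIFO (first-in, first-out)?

Dec 11, 108 sold [FIFO — oldest first]: 108 @ $25.05 = $2,705.40
Dec 18, 279 sold [FIFO — oldest first]: 15 @ $25.05 + 70 @ $22.55 + 150 @ $21.85 + 44 @ $25.30 = $6,344.95
Total COGS = $2,705.40 + $6,344.95 = $9,050.35
Ending inventory: 227 @ $25.30 = $5,743.10
Check: goods available $14,793.45 = COGS $9,050.35 + ending $5,743.10

COGS = $9,050.35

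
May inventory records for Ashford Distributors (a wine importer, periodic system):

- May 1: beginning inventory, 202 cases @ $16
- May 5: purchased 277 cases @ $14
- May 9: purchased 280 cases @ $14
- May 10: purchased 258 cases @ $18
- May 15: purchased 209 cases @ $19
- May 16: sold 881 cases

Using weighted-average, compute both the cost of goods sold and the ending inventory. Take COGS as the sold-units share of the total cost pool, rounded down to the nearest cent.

COGS = $14,116.83; ending inventory = $5,528.17

May 16, sell 881: 881/1226 × $19,645.00 → $14,116.83
Ending inventory (cost pool remaining) = $5,528.17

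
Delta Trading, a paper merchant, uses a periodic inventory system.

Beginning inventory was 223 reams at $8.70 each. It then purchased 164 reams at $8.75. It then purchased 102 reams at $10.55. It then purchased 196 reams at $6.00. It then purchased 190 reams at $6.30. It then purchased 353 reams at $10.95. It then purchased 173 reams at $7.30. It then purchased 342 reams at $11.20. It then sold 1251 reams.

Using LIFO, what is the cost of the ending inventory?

Ending inventory = $4,469.20

Sale 1 (1251) [LIFO — newest first]: 342 @ $11.20 + 173 @ $7.30 + 353 @ $10.95 + 190 @ $6.30 + 193 @ $6.00 = $11,313.65
Ending inventory: 223 @ $8.70 + 164 @ $8.75 + 102 @ $10.55 + 3 @ $6.00 = $4,469.20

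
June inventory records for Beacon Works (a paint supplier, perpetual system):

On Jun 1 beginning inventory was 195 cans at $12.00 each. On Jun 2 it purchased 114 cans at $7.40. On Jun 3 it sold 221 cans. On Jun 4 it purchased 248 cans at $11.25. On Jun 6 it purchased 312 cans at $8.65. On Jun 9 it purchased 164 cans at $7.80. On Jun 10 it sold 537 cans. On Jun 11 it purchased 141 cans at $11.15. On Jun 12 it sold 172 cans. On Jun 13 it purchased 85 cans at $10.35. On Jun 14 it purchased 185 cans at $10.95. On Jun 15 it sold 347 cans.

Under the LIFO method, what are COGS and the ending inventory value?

COGS = $12,484.50; ending inventory = $1,944.75

Jun 3, 221 sold [LIFO — newest first]: 114 @ $7.40 + 107 @ $12.00 = $2,127.60
Jun 10, 537 sold [LIFO — newest first]: 164 @ $7.80 + 312 @ $8.65 + 61 @ $11.25 = $4,664.25
Jun 12, 172 sold [LIFO — newest first]: 141 @ $11.15 + 31 @ $11.25 = $1,920.90
Jun 15, 347 sold [LIFO — newest first]: 185 @ $10.95 + 85 @ $10.35 + 77 @ $11.25 = $3,771.75
Total COGS = $2,127.60 + $4,664.25 + $1,920.90 + $3,771.75 = $12,484.50
Ending inventory: 88 @ $12.00 + 79 @ $11.25 = $1,944.75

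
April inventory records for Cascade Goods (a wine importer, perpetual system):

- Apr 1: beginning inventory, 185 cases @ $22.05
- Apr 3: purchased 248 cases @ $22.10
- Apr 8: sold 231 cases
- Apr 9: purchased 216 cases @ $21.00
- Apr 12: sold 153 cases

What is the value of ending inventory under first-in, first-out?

Apr 8, 231 sold [FIFO — oldest first]: 185 @ $22.05 + 46 @ $22.10 = $5,095.85
Apr 12, 153 sold [FIFO — oldest first]: 153 @ $22.10 = $3,381.30
Total COGS = $5,095.85 + $3,381.30 = $8,477.15
Ending inventory: 49 @ $22.10 + 216 @ $21.00 = $5,618.90

Ending inventory = $5,618.90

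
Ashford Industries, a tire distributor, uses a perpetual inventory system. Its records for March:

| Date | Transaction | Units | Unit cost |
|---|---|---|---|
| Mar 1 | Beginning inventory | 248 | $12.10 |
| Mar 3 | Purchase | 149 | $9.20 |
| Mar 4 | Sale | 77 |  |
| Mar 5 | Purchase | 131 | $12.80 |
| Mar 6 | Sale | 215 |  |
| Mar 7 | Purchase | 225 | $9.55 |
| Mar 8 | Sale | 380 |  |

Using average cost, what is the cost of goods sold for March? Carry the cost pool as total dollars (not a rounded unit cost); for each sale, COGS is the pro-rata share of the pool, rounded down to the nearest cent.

After Mar 1: 248 on hand, pool $3,000.80 (≈ $12.1000 each)
After Mar 3: 397 on hand, pool $4,371.60 (≈ $11.0116 each)
Mar 4, sell 77: 77/397 × $4,371.60 → $847.89
After Mar 5: 451 on hand, pool $5,200.51 (≈ $11.5311 each)
Mar 6, sell 215: 215/451 × $5,200.51 → $2,479.17
After Mar 7: 461 on hand, pool $4,870.09 (≈ $10.5642 each)
Mar 8, sell 380: 380/461 × $4,870.09 → $4,014.39
Total COGS = $847.89 + $2,479.17 + $4,014.39 = $7,341.45
Ending inventory (cost pool remaining) = $855.70
Check: goods available $8,197.15 = COGS $7,341.45 + ending $855.70

COGS = $7,341.45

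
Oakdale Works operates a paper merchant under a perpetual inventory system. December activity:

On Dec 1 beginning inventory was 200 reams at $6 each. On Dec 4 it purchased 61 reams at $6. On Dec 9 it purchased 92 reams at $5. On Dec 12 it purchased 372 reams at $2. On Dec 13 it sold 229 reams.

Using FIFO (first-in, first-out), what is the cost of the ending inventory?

Ending inventory = $1,396

Dec 13, 229 sold [FIFO — oldest first]: 200 @ $6 + 29 @ $6 = $1,374
Ending inventory: 32 @ $6 + 92 @ $5 + 372 @ $2 = $1,396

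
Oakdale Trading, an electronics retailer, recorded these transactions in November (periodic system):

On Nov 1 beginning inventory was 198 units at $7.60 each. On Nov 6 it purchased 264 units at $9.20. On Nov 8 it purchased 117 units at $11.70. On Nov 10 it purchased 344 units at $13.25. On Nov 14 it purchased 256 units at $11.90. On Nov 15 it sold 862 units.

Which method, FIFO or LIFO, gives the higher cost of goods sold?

LIFO

FIFO COGS: 198 @ $7.60 + 264 @ $9.20 + 117 @ $11.70 + 283 @ $13.25 = $9,052.25
LIFO COGS: 256 @ $11.90 + 344 @ $13.25 + 117 @ $11.70 + 145 @ $9.20 = $10,307.30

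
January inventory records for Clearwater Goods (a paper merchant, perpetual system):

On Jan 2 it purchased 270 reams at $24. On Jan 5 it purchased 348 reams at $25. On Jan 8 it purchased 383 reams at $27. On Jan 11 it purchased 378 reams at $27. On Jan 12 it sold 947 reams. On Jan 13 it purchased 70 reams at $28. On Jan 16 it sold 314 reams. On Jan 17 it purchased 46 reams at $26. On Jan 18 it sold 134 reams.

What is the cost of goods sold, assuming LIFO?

COGS = $36,483

Jan 12, 947 sold [LIFO — newest first]: 378 @ $27 + 383 @ $27 + 186 @ $25 = $25,197
Jan 16, 314 sold [LIFO — newest first]: 70 @ $28 + 162 @ $25 + 82 @ $24 = $7,978
Jan 18, 134 sold [LIFO — newest first]: 46 @ $26 + 88 @ $24 = $3,308
Total COGS = $25,197 + $7,978 + $3,308 = $36,483
Ending inventory: 100 @ $24 = $2,400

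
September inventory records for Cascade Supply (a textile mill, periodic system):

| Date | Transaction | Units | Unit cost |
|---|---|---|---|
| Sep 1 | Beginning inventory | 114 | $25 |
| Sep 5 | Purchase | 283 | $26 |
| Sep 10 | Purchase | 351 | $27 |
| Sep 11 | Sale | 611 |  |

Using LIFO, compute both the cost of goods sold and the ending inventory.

COGS = $16,237; ending inventory = $3,448

Sep 11, 611 sold [LIFO — newest first]: 351 @ $27 + 260 @ $26 = $16,237
Ending inventory: 114 @ $25 + 23 @ $26 = $3,448
Check: goods available $19,685 = COGS $16,237 + ending $3,448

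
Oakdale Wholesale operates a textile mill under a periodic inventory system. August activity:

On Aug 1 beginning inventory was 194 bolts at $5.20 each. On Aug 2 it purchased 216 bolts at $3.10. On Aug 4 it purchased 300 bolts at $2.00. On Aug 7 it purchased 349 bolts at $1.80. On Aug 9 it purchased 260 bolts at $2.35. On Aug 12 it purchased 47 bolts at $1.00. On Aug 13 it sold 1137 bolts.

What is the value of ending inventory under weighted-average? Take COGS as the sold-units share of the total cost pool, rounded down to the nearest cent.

Ending inventory = $597.58

Aug 13, sell 1137: 1137/1366 × $3,564.60 → $2,967.02
Ending inventory (cost pool remaining) = $597.58
Check: goods available $3,564.60 = COGS $2,967.02 + ending $597.58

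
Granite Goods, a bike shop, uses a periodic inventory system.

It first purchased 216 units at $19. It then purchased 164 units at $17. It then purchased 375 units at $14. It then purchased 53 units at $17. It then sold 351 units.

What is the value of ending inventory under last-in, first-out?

Ending inventory = $7,970

Sale 1 (351) [LIFO — newest first]: 53 @ $17 + 298 @ $14 = $5,073
Ending inventory: 216 @ $19 + 164 @ $17 + 77 @ $14 = $7,970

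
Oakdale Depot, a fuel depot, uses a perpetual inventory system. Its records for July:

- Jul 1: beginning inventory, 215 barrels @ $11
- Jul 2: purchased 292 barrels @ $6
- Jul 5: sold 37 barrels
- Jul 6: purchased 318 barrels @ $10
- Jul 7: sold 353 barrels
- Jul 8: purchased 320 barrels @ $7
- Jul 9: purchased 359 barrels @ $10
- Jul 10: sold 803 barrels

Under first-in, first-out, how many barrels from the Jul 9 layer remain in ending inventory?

311

Jul 5, 37 sold [FIFO — oldest first]: 37 @ $11 = $407
Jul 7, 353 sold [FIFO — oldest first]: 178 @ $11 + 175 @ $6 = $3,008
Jul 10, 803 sold [FIFO — oldest first]: 117 @ $6 + 318 @ $10 + 320 @ $7 + 48 @ $10 = $6,602
Total COGS = $407 + $3,008 + $6,602 = $10,017
Ending inventory: 311 @ $10 = $3,110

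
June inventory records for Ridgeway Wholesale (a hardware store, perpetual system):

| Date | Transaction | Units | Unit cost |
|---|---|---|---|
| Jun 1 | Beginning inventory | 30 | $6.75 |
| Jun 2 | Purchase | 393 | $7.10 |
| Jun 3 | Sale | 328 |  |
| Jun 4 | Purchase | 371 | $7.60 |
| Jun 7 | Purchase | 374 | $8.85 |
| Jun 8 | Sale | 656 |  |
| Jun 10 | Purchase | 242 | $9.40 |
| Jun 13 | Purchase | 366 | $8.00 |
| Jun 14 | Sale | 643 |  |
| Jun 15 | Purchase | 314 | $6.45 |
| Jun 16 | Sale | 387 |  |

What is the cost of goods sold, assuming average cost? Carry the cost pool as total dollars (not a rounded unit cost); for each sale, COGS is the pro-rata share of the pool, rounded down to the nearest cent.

COGS = $15,811.27

After Jun 1: 30 on hand, pool $202.50 (≈ $6.7500 each)
After Jun 2: 423 on hand, pool $2,992.80 (≈ $7.0752 each)
Jun 3, sell 328: 328/423 × $2,992.80 → $2,320.65
After Jun 4: 466 on hand, pool $3,491.75 (≈ $7.4930 each)
After Jun 7: 840 on hand, pool $6,801.65 (≈ $8.0972 each)
Jun 8, sell 656: 656/840 × $6,801.65 → $5,311.76
After Jun 10: 426 on hand, pool $3,764.69 (≈ $8.8373 each)
After Jun 13: 792 on hand, pool $6,692.69 (≈ $8.4504 each)
Jun 14, sell 643: 643/792 × $6,692.69 → $5,433.58
After Jun 15: 463 on hand, pool $3,284.41 (≈ $7.0938 each)
Jun 16, sell 387: 387/463 × $3,284.41 → $2,745.28
Total COGS = $2,320.65 + $5,311.76 + $5,433.58 + $2,745.28 = $15,811.27
Ending inventory (cost pool remaining) = $539.13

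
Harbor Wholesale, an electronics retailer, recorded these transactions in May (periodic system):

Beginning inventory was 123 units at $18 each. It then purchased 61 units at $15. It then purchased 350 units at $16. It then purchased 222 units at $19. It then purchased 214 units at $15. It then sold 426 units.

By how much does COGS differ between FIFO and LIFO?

FIFO COGS: 123 @ $18 + 61 @ $15 + 242 @ $16 = $7,001
LIFO COGS: 214 @ $15 + 212 @ $19 = $7,238
Difference = |$7,001 − $7,238| = $237

$237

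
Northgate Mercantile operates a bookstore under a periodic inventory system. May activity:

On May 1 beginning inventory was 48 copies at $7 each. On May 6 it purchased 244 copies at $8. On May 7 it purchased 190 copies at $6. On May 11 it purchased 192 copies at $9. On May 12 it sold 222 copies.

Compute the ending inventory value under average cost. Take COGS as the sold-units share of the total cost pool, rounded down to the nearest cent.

May 12, sell 222: 222/674 × $5,156.00 → $1,698.26
Ending inventory (cost pool remaining) = $3,457.74
Check: goods available $5,156.00 = COGS $1,698.26 + ending $3,457.74

Ending inventory = $3,457.74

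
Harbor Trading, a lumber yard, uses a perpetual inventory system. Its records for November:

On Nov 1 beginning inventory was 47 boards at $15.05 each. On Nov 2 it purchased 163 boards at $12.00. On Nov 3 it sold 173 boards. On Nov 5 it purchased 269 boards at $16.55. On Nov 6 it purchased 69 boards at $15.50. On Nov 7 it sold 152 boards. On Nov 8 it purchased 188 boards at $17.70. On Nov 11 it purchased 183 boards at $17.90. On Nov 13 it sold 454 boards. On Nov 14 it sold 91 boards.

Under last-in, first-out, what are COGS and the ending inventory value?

Nov 3, 173 sold [LIFO — newest first]: 163 @ $12.00 + 10 @ $15.05 = $2,106.50
Nov 7, 152 sold [LIFO — newest first]: 69 @ $15.50 + 83 @ $16.55 = $2,443.15
Nov 13, 454 sold [LIFO — newest first]: 183 @ $17.90 + 188 @ $17.70 + 83 @ $16.55 = $7,976.95
Nov 14, 91 sold [LIFO — newest first]: 91 @ $16.55 = $1,506.05
Total COGS = $2,106.50 + $2,443.15 + $7,976.95 + $1,506.05 = $14,032.65
Ending inventory: 37 @ $15.05 + 12 @ $16.55 = $755.45

COGS = $14,032.65; ending inventory = $755.45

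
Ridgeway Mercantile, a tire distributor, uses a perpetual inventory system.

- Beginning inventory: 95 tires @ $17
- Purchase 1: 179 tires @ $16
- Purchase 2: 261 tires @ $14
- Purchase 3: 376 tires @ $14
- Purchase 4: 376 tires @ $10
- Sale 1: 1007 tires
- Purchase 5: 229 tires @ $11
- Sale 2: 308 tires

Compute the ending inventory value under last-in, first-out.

Ending inventory = $3,311

Sale 1 (1007) [LIFO — newest first]: 376 @ $10 + 376 @ $14 + 255 @ $14 = $12,594
Sale 2 (308) [LIFO — newest first]: 229 @ $11 + 6 @ $14 + 73 @ $16 = $3,771
Total COGS = $12,594 + $3,771 = $16,365
Ending inventory: 95 @ $17 + 106 @ $16 = $3,311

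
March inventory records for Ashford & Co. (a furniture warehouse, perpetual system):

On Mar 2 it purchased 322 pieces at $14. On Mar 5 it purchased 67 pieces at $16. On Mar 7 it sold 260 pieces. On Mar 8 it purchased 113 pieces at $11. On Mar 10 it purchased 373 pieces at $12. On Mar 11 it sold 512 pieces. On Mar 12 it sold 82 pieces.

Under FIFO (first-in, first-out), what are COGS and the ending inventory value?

Mar 7, 260 sold [FIFO — oldest first]: 260 @ $14 = $3,640
Mar 11, 512 sold [FIFO — oldest first]: 62 @ $14 + 67 @ $16 + 113 @ $11 + 270 @ $12 = $6,423
Mar 12, 82 sold [FIFO — oldest first]: 82 @ $12 = $984
Total COGS = $3,640 + $6,423 + $984 = $11,047
Ending inventory: 21 @ $12 = $252

COGS = $11,047; ending inventory = $252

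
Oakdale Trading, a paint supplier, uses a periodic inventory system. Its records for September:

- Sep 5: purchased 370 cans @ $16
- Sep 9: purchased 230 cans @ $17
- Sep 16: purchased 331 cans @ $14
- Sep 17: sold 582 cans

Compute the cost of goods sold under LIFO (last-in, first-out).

COGS = $8,880

Sep 17, 582 sold [LIFO — newest first]: 331 @ $14 + 230 @ $17 + 21 @ $16 = $8,880
Ending inventory: 349 @ $16 = $5,584
Check: goods available $14,464 = COGS $8,880 + ending $5,584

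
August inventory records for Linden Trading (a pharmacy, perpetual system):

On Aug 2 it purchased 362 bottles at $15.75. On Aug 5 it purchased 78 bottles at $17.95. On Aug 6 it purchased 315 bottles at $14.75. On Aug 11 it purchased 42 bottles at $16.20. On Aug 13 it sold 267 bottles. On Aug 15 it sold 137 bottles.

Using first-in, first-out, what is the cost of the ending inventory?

Ending inventory = $5,972.85

Aug 13, 267 sold [FIFO — oldest first]: 267 @ $15.75 = $4,205.25
Aug 15, 137 sold [FIFO — oldest first]: 95 @ $15.75 + 42 @ $17.95 = $2,250.15
Total COGS = $4,205.25 + $2,250.15 = $6,455.40
Ending inventory: 36 @ $17.95 + 315 @ $14.75 + 42 @ $16.20 = $5,972.85
Check: goods available $12,428.25 = COGS $6,455.40 + ending $5,972.85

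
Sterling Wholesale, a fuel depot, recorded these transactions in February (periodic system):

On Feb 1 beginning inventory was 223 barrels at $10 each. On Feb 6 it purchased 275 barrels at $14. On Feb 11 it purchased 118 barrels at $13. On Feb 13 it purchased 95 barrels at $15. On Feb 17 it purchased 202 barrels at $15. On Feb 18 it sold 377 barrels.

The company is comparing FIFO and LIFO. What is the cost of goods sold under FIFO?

FIFO COGS: 223 @ $10 + 154 @ $14 = $4,386
LIFO COGS: 202 @ $15 + 95 @ $15 + 80 @ $13 = $5,495

COGS = $4,386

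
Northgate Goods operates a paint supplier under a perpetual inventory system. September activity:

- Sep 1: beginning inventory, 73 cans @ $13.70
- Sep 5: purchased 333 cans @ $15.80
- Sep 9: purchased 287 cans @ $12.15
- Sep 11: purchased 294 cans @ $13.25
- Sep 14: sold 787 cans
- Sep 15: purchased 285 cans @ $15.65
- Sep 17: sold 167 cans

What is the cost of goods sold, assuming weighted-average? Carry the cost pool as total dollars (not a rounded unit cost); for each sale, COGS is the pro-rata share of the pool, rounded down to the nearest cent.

COGS = $13,367.07

After Sep 1: 73 on hand, pool $1,000.10 (≈ $13.7000 each)
After Sep 5: 406 on hand, pool $6,261.50 (≈ $15.4224 each)
After Sep 9: 693 on hand, pool $9,748.55 (≈ $14.0672 each)
After Sep 11: 987 on hand, pool $13,644.05 (≈ $13.8238 each)
Sep 14, sell 787: 787/987 × $13,644.05 → $10,879.29
After Sep 15: 485 on hand, pool $7,225.01 (≈ $14.8969 each)
Sep 17, sell 167: 167/485 × $7,225.01 → $2,487.78
Total COGS = $10,879.29 + $2,487.78 = $13,367.07
Ending inventory (cost pool remaining) = $4,737.23
Check: goods available $18,104.30 = COGS $13,367.07 + ending $4,737.23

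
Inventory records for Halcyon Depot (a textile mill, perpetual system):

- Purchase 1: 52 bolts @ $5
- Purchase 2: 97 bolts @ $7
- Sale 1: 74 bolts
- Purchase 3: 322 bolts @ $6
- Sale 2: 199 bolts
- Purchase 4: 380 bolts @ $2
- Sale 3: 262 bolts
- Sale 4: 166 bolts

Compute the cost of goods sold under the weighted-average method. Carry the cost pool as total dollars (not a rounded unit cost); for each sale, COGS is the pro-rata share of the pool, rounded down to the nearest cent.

COGS = $3,122.52

After Purchase 1: 52 on hand, pool $260.00 (≈ $5.0000 each)
After Purchase 2: 149 on hand, pool $939.00 (≈ $6.3020 each)
Sale 1, sell 74: 74/149 × $939.00 → $466.34
After Purchase 3: 397 on hand, pool $2,404.66 (≈ $6.0571 each)
Sale 2, sell 199: 199/397 × $2,404.66 → $1,205.35
After Purchase 4: 578 on hand, pool $1,959.31 (≈ $3.3898 each)
Sale 3, sell 262: 262/578 × $1,959.31 → $888.13
Sale 4, sell 166: 166/316 × $1,071.18 → $562.70
Total COGS = $466.34 + $1,205.35 + $888.13 + $562.70 = $3,122.52
Ending inventory (cost pool remaining) = $508.48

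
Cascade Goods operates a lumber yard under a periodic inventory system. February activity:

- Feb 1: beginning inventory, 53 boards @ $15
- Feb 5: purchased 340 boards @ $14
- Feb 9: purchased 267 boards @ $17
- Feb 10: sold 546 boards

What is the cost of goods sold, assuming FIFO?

COGS = $8,156

Feb 10, 546 sold [FIFO — oldest first]: 53 @ $15 + 340 @ $14 + 153 @ $17 = $8,156
Ending inventory: 114 @ $17 = $1,938
Check: goods available $10,094 = COGS $8,156 + ending $1,938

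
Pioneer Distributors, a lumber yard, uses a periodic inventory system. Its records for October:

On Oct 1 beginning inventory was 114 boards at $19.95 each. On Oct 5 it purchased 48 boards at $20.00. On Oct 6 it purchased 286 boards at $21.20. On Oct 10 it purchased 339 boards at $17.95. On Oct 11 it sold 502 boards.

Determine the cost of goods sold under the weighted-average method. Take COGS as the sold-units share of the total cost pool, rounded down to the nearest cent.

Oct 11, sell 502: 502/787 × $15,382.55 → $9,811.99
Ending inventory (cost pool remaining) = $5,570.56

COGS = $9,811.99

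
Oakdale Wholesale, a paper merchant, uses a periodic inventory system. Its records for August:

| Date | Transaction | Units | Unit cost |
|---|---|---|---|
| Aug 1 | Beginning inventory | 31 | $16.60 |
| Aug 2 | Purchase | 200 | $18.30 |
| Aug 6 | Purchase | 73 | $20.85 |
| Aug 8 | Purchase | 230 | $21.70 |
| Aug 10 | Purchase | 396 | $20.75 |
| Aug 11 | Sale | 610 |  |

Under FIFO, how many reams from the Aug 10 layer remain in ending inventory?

320

Aug 11, 610 sold [FIFO — oldest first]: 31 @ $16.60 + 200 @ $18.30 + 73 @ $20.85 + 230 @ $21.70 + 76 @ $20.75 = $12,264.65
Ending inventory: 320 @ $20.75 = $6,640.00
Check: goods available $18,904.65 = COGS $12,264.65 + ending $6,640.00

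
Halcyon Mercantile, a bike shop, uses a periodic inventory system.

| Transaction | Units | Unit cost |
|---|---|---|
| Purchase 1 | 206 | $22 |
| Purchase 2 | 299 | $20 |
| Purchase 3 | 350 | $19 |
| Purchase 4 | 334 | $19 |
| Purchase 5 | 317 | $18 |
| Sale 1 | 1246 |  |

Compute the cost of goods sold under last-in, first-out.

Sale 1 (1246) [LIFO — newest first]: 317 @ $18 + 334 @ $19 + 350 @ $19 + 245 @ $20 = $23,602
Ending inventory: 206 @ $22 + 54 @ $20 = $5,612
Check: goods available $29,214 = COGS $23,602 + ending $5,612

COGS = $23,602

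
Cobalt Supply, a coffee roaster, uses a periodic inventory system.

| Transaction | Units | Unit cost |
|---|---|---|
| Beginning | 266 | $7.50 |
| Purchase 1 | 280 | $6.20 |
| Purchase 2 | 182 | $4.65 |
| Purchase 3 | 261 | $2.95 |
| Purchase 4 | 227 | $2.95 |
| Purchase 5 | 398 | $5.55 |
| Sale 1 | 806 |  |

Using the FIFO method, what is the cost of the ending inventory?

Ending inventory = $3,418.40

Sale 1 (806) [FIFO — oldest first]: 266 @ $7.50 + 280 @ $6.20 + 182 @ $4.65 + 78 @ $2.95 = $4,807.40
Ending inventory: 183 @ $2.95 + 227 @ $2.95 + 398 @ $5.55 = $3,418.40
Check: goods available $8,225.80 = COGS $4,807.40 + ending $3,418.40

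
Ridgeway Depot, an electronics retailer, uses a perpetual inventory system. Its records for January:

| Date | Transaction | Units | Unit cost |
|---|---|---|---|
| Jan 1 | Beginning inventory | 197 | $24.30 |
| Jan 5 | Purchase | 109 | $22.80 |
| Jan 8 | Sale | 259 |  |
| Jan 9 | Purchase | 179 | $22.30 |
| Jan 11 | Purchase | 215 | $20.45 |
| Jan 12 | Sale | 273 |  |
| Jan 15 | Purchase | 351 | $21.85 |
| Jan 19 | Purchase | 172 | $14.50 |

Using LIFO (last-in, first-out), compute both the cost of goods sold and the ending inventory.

COGS = $11,820.35; ending inventory = $14,003.75

Jan 8, 259 sold [LIFO — newest first]: 109 @ $22.80 + 150 @ $24.30 = $6,130.20
Jan 12, 273 sold [LIFO — newest first]: 215 @ $20.45 + 58 @ $22.30 = $5,690.15
Total COGS = $6,130.20 + $5,690.15 = $11,820.35
Ending inventory: 47 @ $24.30 + 121 @ $22.30 + 351 @ $21.85 + 172 @ $14.50 = $14,003.75
Check: goods available $25,824.10 = COGS $11,820.35 + ending $14,003.75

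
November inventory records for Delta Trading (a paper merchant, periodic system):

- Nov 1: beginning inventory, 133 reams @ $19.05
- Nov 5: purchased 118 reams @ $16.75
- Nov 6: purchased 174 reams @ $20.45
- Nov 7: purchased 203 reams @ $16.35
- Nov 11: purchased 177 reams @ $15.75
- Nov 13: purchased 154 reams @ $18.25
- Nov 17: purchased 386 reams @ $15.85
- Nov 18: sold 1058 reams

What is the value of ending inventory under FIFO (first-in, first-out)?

Nov 18, 1058 sold [FIFO — oldest first]: 133 @ $19.05 + 118 @ $16.75 + 174 @ $20.45 + 203 @ $16.35 + 177 @ $15.75 + 154 @ $18.25 + 99 @ $15.85 = $18,554.90
Ending inventory: 287 @ $15.85 = $4,548.95

Ending inventory = $4,548.95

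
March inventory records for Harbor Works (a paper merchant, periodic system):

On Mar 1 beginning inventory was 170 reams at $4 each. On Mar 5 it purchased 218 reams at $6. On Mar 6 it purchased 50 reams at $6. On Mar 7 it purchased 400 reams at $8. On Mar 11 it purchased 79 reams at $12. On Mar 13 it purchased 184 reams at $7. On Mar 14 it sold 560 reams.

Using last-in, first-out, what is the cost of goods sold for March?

Mar 14, 560 sold [LIFO — newest first]: 184 @ $7 + 79 @ $12 + 297 @ $8 = $4,612
Ending inventory: 170 @ $4 + 218 @ $6 + 50 @ $6 + 103 @ $8 = $3,112
Check: goods available $7,724 = COGS $4,612 + ending $3,112

COGS = $4,612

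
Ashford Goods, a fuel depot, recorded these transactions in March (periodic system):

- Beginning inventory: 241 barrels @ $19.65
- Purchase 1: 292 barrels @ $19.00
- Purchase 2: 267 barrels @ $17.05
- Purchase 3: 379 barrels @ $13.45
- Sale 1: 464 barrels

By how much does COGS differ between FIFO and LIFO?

$2,425.85

FIFO COGS: 241 @ $19.65 + 223 @ $19.00 = $8,972.65
LIFO COGS: 379 @ $13.45 + 85 @ $17.05 = $6,546.80
Difference = |$8,972.65 − $6,546.80| = $2,425.85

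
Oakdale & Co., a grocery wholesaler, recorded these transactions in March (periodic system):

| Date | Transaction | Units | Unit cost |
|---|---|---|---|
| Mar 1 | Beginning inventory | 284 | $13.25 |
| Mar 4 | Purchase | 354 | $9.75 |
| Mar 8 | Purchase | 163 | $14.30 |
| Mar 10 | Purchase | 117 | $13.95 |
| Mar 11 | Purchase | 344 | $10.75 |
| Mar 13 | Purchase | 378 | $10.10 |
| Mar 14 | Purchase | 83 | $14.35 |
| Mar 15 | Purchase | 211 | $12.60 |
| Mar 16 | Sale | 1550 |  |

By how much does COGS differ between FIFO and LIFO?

$20.65

FIFO COGS: 284 @ $13.25 + 354 @ $9.75 + 163 @ $14.30 + 117 @ $13.95 + 344 @ $10.75 + 288 @ $10.10 = $17,784.35
LIFO COGS: 211 @ $12.60 + 83 @ $14.35 + 378 @ $10.10 + 344 @ $10.75 + 117 @ $13.95 + 163 @ $14.30 + 254 @ $9.75 = $17,805.00
Difference = |$17,784.35 − $17,805.00| = $20.65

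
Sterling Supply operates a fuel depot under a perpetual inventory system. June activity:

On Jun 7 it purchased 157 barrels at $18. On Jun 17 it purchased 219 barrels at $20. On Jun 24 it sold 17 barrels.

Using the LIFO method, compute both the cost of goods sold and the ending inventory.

COGS = $340; ending inventory = $6,866

Jun 24, 17 sold [LIFO — newest first]: 17 @ $20 = $340
Ending inventory: 157 @ $18 + 202 @ $20 = $6,866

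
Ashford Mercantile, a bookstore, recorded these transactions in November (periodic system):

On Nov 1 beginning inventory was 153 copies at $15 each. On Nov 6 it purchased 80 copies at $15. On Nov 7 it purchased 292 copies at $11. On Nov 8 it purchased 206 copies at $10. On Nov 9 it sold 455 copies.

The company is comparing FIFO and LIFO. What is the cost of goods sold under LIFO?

COGS = $4,799

FIFO COGS: 153 @ $15 + 80 @ $15 + 222 @ $11 = $5,937
LIFO COGS: 206 @ $10 + 249 @ $11 = $4,799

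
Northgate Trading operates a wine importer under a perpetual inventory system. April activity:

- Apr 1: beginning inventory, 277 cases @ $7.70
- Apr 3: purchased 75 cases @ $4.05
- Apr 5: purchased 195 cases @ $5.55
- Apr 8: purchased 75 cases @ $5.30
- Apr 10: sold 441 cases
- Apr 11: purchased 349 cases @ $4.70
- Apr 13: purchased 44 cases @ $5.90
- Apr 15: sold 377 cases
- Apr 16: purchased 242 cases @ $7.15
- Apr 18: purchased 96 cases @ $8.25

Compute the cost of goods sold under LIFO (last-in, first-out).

COGS = $4,347.40

Apr 10, 441 sold [LIFO — newest first]: 75 @ $5.30 + 195 @ $5.55 + 75 @ $4.05 + 96 @ $7.70 = $2,522.70
Apr 15, 377 sold [LIFO — newest first]: 44 @ $5.90 + 333 @ $4.70 = $1,824.70
Total COGS = $2,522.70 + $1,824.70 = $4,347.40
Ending inventory: 181 @ $7.70 + 16 @ $4.70 + 242 @ $7.15 + 96 @ $8.25 = $3,991.20
Check: goods available $8,338.60 = COGS $4,347.40 + ending $3,991.20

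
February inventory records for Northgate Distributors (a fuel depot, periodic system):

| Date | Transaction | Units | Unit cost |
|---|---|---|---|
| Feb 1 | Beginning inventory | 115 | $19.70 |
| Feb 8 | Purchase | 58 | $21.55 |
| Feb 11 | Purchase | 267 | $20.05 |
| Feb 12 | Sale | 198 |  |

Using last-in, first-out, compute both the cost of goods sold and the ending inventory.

COGS = $3,969.90; ending inventory = $4,898.85

Feb 12, 198 sold [LIFO — newest first]: 198 @ $20.05 = $3,969.90
Ending inventory: 115 @ $19.70 + 58 @ $21.55 + 69 @ $20.05 = $4,898.85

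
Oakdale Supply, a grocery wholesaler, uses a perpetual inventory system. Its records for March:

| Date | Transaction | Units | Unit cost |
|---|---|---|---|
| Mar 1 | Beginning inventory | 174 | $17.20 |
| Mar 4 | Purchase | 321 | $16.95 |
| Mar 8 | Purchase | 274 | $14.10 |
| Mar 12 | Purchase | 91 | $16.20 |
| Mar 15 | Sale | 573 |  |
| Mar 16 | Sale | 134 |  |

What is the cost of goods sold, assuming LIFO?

COGS = $11,139.75

Mar 15, 573 sold [LIFO — newest first]: 91 @ $16.20 + 274 @ $14.10 + 208 @ $16.95 = $8,863.20
Mar 16, 134 sold [LIFO — newest first]: 113 @ $16.95 + 21 @ $17.20 = $2,276.55
Total COGS = $8,863.20 + $2,276.55 = $11,139.75
Ending inventory: 153 @ $17.20 = $2,631.60
Check: goods available $13,771.35 = COGS $11,139.75 + ending $2,631.60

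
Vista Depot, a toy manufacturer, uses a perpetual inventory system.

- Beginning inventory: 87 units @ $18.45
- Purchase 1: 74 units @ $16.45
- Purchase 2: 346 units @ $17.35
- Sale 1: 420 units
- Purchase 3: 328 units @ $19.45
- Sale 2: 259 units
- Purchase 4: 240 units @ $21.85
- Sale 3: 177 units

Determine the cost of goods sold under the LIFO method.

COGS = $16,125.40

Sale 1 (420) [LIFO — newest first]: 346 @ $17.35 + 74 @ $16.45 = $7,220.40
Sale 2 (259) [LIFO — newest first]: 259 @ $19.45 = $5,037.55
Sale 3 (177) [LIFO — newest first]: 177 @ $21.85 = $3,867.45
Total COGS = $7,220.40 + $5,037.55 + $3,867.45 = $16,125.40
Ending inventory: 87 @ $18.45 + 69 @ $19.45 + 63 @ $21.85 = $4,323.75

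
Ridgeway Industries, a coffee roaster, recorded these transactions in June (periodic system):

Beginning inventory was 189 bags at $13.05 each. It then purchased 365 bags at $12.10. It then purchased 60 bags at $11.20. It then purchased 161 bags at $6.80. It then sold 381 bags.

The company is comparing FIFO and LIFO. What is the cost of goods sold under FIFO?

FIFO COGS: 189 @ $13.05 + 192 @ $12.10 = $4,789.65
LIFO COGS: 161 @ $6.80 + 60 @ $11.20 + 160 @ $12.10 = $3,702.80

COGS = $4,789.65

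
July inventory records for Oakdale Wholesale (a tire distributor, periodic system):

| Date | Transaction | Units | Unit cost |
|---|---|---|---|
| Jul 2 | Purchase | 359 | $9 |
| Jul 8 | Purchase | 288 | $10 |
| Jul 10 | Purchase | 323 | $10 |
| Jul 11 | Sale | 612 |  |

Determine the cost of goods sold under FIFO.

Jul 11, 612 sold [FIFO — oldest first]: 359 @ $9 + 253 @ $10 = $5,761
Ending inventory: 35 @ $10 + 323 @ $10 = $3,580

COGS = $5,761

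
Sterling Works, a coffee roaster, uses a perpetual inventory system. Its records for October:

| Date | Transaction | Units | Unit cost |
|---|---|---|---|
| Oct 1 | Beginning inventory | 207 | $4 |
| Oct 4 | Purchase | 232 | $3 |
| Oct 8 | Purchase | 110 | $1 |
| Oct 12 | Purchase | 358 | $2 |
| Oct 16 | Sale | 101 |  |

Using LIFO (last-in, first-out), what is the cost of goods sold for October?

Oct 16, 101 sold [LIFO — newest first]: 101 @ $2 = $202
Ending inventory: 207 @ $4 + 232 @ $3 + 110 @ $1 + 257 @ $2 = $2,148

COGS = $202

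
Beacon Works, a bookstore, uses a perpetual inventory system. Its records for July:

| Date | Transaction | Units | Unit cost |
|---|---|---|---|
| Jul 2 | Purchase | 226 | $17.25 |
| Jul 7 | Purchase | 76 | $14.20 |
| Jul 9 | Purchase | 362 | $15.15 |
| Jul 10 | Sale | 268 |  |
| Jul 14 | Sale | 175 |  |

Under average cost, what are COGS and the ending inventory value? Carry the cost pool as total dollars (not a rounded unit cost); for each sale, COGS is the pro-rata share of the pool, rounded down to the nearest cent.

After Jul 2: 226 on hand, pool $3,898.50 (≈ $17.2500 each)
After Jul 7: 302 on hand, pool $4,977.70 (≈ $16.4825 each)
After Jul 9: 664 on hand, pool $10,462.00 (≈ $15.7560 each)
Jul 10, sell 268: 268/664 × $10,462.00 → $4,222.61
Jul 14, sell 175: 175/396 × $6,239.39 → $2,757.30
Total COGS = $4,222.61 + $2,757.30 = $6,979.91
Ending inventory (cost pool remaining) = $3,482.09
Check: goods available $10,462.00 = COGS $6,979.91 + ending $3,482.09

COGS = $6,979.91; ending inventory = $3,482.09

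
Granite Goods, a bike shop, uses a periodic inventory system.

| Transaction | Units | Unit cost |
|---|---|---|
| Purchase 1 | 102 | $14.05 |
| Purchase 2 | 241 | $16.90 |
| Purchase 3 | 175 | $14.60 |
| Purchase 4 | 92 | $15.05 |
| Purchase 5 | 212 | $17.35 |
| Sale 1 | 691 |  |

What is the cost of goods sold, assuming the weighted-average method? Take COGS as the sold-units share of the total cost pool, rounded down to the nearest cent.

Sale 1, sell 691: 691/822 × $13,123.80 → $11,032.29
Ending inventory (cost pool remaining) = $2,091.51
Check: goods available $13,123.80 = COGS $11,032.29 + ending $2,091.51

COGS = $11,032.29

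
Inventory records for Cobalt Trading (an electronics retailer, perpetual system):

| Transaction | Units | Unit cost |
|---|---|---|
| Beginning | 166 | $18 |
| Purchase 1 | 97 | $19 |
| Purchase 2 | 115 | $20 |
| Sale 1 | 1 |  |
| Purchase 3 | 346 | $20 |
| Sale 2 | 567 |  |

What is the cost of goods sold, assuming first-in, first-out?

Sale 1 (1) [FIFO — oldest first]: 1 @ $18 = $18
Sale 2 (567) [FIFO — oldest first]: 165 @ $18 + 97 @ $19 + 115 @ $20 + 190 @ $20 = $10,913
Total COGS = $18 + $10,913 = $10,931
Ending inventory: 156 @ $20 = $3,120
Check: goods available $14,051 = COGS $10,931 + ending $3,120

COGS = $10,931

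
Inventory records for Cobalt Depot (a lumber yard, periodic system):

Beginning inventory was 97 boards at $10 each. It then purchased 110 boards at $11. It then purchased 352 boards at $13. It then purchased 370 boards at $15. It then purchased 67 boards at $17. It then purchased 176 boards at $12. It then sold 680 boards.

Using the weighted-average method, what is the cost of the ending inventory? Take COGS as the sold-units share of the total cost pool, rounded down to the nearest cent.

Ending inventory = $6,530.76

Sale 1, sell 680: 680/1172 × $15,557.00 → $9,026.24
Ending inventory (cost pool remaining) = $6,530.76
Check: goods available $15,557.00 = COGS $9,026.24 + ending $6,530.76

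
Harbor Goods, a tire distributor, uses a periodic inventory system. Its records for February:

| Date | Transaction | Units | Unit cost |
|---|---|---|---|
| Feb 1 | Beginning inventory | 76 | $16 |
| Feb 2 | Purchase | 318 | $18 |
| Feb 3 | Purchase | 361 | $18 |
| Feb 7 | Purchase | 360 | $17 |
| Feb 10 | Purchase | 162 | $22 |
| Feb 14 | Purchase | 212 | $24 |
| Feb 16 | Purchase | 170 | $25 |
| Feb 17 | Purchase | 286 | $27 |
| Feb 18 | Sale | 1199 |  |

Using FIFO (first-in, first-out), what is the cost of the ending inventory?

Feb 18, 1199 sold [FIFO — oldest first]: 76 @ $16 + 318 @ $18 + 361 @ $18 + 360 @ $17 + 84 @ $22 = $21,406
Ending inventory: 78 @ $22 + 212 @ $24 + 170 @ $25 + 286 @ $27 = $18,776
Check: goods available $40,182 = COGS $21,406 + ending $18,776

Ending inventory = $18,776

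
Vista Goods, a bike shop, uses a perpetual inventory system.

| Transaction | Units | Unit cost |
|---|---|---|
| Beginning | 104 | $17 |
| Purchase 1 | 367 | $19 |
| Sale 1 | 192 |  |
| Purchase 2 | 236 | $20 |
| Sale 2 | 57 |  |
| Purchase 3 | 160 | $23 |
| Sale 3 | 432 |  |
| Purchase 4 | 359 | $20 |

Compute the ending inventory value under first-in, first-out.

Sale 1 (192) [FIFO — oldest first]: 104 @ $17 + 88 @ $19 = $3,440
Sale 2 (57) [FIFO — oldest first]: 57 @ $19 = $1,083
Sale 3 (432) [FIFO — oldest first]: 222 @ $19 + 210 @ $20 = $8,418
Total COGS = $3,440 + $1,083 + $8,418 = $12,941
Ending inventory: 26 @ $20 + 160 @ $23 + 359 @ $20 = $11,380

Ending inventory = $11,380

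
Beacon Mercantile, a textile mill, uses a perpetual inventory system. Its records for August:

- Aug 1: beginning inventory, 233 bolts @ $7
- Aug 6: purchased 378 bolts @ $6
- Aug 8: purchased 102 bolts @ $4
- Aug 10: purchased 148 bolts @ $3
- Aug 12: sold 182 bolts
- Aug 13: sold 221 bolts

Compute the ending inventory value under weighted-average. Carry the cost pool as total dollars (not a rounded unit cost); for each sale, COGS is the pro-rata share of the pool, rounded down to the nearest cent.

Ending inventory = $2,527.25

After Aug 1: 233 on hand, pool $1,631.00 (≈ $7.0000 each)
After Aug 6: 611 on hand, pool $3,899.00 (≈ $6.3813 each)
After Aug 8: 713 on hand, pool $4,307.00 (≈ $6.0407 each)
After Aug 10: 861 on hand, pool $4,751.00 (≈ $5.5180 each)
Aug 12, sell 182: 182/861 × $4,751.00 → $1,004.27
Aug 13, sell 221: 221/679 × $3,746.73 → $1,219.48
Total COGS = $1,004.27 + $1,219.48 = $2,223.75
Ending inventory (cost pool remaining) = $2,527.25
Check: goods available $4,751.00 = COGS $2,223.75 + ending $2,527.25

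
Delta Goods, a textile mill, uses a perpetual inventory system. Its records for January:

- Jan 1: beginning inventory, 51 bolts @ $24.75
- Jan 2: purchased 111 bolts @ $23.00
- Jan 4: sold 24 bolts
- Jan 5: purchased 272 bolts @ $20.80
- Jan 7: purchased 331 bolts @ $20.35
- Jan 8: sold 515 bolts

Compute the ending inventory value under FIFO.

Jan 4, 24 sold [FIFO — oldest first]: 24 @ $24.75 = $594.00
Jan 8, 515 sold [FIFO — oldest first]: 27 @ $24.75 + 111 @ $23.00 + 272 @ $20.80 + 105 @ $20.35 = $11,015.60
Total COGS = $594.00 + $11,015.60 = $11,609.60
Ending inventory: 226 @ $20.35 = $4,599.10

Ending inventory = $4,599.10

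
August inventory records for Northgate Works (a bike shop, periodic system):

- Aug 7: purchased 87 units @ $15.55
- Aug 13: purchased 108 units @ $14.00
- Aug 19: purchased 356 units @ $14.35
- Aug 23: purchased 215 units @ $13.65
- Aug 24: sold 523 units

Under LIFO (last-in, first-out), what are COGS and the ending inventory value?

Aug 24, 523 sold [LIFO — newest first]: 215 @ $13.65 + 308 @ $14.35 = $7,354.55
Ending inventory: 87 @ $15.55 + 108 @ $14.00 + 48 @ $14.35 = $3,553.65

COGS = $7,354.55; ending inventory = $3,553.65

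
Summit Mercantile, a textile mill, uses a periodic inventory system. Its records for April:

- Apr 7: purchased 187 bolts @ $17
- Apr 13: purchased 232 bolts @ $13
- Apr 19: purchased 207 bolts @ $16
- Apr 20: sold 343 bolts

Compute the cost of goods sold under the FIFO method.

Apr 20, 343 sold [FIFO — oldest first]: 187 @ $17 + 156 @ $13 = $5,207
Ending inventory: 76 @ $13 + 207 @ $16 = $4,300
Check: goods available $9,507 = COGS $5,207 + ending $4,300

COGS = $5,207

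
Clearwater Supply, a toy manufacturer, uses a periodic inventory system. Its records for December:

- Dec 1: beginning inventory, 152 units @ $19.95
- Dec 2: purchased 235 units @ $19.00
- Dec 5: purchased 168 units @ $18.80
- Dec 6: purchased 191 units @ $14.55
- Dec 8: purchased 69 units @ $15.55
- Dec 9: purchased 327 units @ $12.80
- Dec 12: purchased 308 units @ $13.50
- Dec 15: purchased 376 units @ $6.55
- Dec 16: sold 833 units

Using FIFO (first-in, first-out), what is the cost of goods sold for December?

Dec 16, 833 sold [FIFO — oldest first]: 152 @ $19.95 + 235 @ $19.00 + 168 @ $18.80 + 191 @ $14.55 + 69 @ $15.55 + 18 @ $12.80 = $14,738.20
Ending inventory: 309 @ $12.80 + 308 @ $13.50 + 376 @ $6.55 = $10,576.00

COGS = $14,738.20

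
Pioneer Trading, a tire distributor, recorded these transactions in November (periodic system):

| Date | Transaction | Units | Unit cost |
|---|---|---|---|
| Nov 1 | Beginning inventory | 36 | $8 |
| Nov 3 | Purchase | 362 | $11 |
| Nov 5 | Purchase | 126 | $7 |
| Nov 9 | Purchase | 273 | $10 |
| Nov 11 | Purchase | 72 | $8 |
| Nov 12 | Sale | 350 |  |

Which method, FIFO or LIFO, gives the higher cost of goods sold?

FIFO COGS: 36 @ $8 + 314 @ $11 = $3,742
LIFO COGS: 72 @ $8 + 273 @ $10 + 5 @ $7 = $3,341

FIFO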